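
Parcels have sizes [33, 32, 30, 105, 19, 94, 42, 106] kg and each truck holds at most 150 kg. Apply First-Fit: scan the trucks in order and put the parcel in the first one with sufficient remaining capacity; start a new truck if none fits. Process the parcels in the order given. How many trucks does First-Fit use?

4 trucks

Put 33 kg in truck 1; 117 kg remain.
Put 32 kg in truck 1; 85 kg remain.
Put 30 kg in truck 1; 55 kg remain.
Put 105 kg in truck 2; 45 kg remain.
Put 19 kg in truck 1; 36 kg remain.
Put 94 kg in truck 3; 56 kg remain.
Put 42 kg in truck 2; 3 kg remain.
Put 106 kg in truck 4; 44 kg remain.
Final trucks: [33,32,30,19] [105,42] [94] [106].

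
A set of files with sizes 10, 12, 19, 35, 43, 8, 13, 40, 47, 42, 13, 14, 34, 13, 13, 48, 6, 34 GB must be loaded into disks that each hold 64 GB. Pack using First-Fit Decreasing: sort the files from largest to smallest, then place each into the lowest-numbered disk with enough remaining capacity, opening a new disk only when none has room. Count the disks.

Sorted descending: 48, 47, 43, 42, 40, 35, 34, 34, 19, 14, 13, 13, 13, 13, 12, 10, 8, 6.
Put 48 GB in disk 1; 16 GB remain.
Put 47 GB in disk 2; 17 GB remain.
Put 43 GB in disk 3; 21 GB remain.
Put 42 GB in disk 4; 22 GB remain.
Put 40 GB in disk 5; 24 GB remain.
Put 35 GB in disk 6; 29 GB remain.
Put 34 GB in disk 7; 30 GB remain.
Put 34 GB in disk 8; 30 GB remain.
Put 19 GB in disk 3; 2 GB remain.
Put 14 GB in disk 1; 2 GB remain.
Put 13 GB in disk 2; 4 GB remain.
Put 13 GB in disk 4; 9 GB remain.
Put 13 GB in disk 5; 11 GB remain.
Put 13 GB in disk 6; 16 GB remain.
Put 12 GB in disk 6; 4 GB remain.
Put 10 GB in disk 5; 1 GB remain.
Put 8 GB in disk 4; 1 GB remain.
Put 6 GB in disk 7; 24 GB remain.

8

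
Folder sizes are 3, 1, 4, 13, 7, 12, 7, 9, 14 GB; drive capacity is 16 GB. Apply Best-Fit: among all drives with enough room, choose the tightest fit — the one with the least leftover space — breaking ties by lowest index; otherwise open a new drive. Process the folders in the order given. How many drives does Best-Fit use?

Put 3 GB in drive 1; 13 GB remain.
Put 1 GB in drive 1; 12 GB remain.
Put 4 GB in drive 1; 8 GB remain.
Put 13 GB in drive 2; 3 GB remain.
Put 7 GB in drive 1; 1 GB remain.
Put 12 GB in drive 3; 4 GB remain.
Put 7 GB in drive 4; 9 GB remain.
Put 9 GB in drive 4; 0 GB remain.
Put 14 GB in drive 5; 2 GB remain.

5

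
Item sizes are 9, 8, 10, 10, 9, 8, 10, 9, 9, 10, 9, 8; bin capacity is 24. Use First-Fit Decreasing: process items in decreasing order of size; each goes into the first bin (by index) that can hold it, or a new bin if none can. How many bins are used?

Sorted descending: 10, 10, 10, 10, 9, 9, 9, 9, 9, 8, 8, 8.
Put 10 in bin 1; 14 remain.
Put 10 in bin 1; 4 remain.
Put 10 in bin 2; 14 remain.
Put 10 in bin 2; 4 remain.
Put 9 in bin 3; 15 remain.
Put 9 in bin 3; 6 remain.
Put 9 in bin 4; 15 remain.
Put 9 in bin 4; 6 remain.
Put 9 in bin 5; 15 remain.
Put 8 in bin 5; 7 remain.
Put 8 in bin 6; 16 remain.
Put 8 in bin 6; 8 remain.

6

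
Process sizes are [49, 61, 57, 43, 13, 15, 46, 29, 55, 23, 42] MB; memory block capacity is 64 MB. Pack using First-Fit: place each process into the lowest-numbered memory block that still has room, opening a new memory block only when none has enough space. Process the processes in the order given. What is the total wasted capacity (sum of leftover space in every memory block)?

79

Put 49 MB in memory block 1; 15 MB remain.
Put 61 MB in memory block 2; 3 MB remain.
Put 57 MB in memory block 3; 7 MB remain.
Put 43 MB in memory block 4; 21 MB remain.
Put 13 MB in memory block 1; 2 MB remain.
Put 15 MB in memory block 4; 6 MB remain.
Put 46 MB in memory block 5; 18 MB remain.
Put 29 MB in memory block 6; 35 MB remain.
Put 55 MB in memory block 7; 9 MB remain.
Put 23 MB in memory block 6; 12 MB remain.
Put 42 MB in memory block 8; 22 MB remain.
8 memory blocks × 64 MB = 512 MB; used 433 MB; unused 79 MB.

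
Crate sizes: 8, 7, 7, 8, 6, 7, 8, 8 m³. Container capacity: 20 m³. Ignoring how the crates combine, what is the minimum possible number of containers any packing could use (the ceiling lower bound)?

3

Total size = 8 + 7 + 7 + 8 + 6 + 7 + 8 + 8 = 59 m³.
⌈59 / 20⌉ = 3.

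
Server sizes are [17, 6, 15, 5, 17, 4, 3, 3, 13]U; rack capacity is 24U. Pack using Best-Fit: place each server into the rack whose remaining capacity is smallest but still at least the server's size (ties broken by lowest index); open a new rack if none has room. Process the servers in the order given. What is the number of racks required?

17U → rack 1 (remaining 7U)
6U → rack 1 (remaining 1U)
15U → rack 2 (remaining 9U)
5U → rack 2 (remaining 4U)
17U → rack 3 (remaining 7U)
4U → rack 2 (remaining 0U)
3U → rack 3 (remaining 4U)
3U → rack 3 (remaining 1U)
13U → rack 4 (remaining 11U)

4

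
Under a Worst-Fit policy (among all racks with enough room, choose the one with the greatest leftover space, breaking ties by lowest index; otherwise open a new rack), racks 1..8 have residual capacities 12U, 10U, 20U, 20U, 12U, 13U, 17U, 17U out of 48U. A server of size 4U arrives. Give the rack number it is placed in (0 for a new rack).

3

Racks with room: rack 1 (12U), rack 2 (10U), rack 3 (20U), rack 4 (20U), rack 5 (12U), rack 6 (13U), rack 7 (17U), rack 8 (17U).
Most room is rack 3 with 20U free.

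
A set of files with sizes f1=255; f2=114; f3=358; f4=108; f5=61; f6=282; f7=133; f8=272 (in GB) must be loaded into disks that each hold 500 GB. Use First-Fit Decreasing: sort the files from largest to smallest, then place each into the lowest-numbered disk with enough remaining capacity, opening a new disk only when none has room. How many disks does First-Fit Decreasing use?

Sorted descending: 358, 282, 272, 255, 133, 114, 108, 61.
358 GB → disk 1 (remaining 142 GB)
282 GB → disk 2 (remaining 218 GB)
272 GB → disk 3 (remaining 228 GB)
255 GB → disk 4 (remaining 245 GB)
133 GB → disk 1 (remaining 9 GB)
114 GB → disk 2 (remaining 104 GB)
108 GB → disk 3 (remaining 120 GB)
61 GB → disk 2 (remaining 43 GB)
Final disks: [358,133] [282,114,61] [272,108] [255].

4 disks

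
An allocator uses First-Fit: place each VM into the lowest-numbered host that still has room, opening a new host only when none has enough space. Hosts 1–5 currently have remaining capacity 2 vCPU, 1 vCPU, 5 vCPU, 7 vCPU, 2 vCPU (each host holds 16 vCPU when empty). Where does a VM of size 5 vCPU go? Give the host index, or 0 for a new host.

Hosts with room: host 3 (5 vCPU), host 4 (7 vCPU).
The first with room is host 3.

3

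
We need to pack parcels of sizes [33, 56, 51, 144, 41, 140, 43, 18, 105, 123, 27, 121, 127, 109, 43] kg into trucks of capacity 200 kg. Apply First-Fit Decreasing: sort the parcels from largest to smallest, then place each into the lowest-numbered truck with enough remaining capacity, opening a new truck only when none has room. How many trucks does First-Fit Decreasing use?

Sorted descending: 144, 140, 127, 123, 121, 109, 105, 56, 51, 43, 43, 41, 33, 27, 18.
truck 1: place 144 kg, 56 kg left
truck 2: place 140 kg, 60 kg left
truck 3: place 127 kg, 73 kg left
truck 4: place 123 kg, 77 kg left
truck 5: place 121 kg, 79 kg left
truck 6: place 109 kg, 91 kg left
truck 7: place 105 kg, 95 kg left
truck 1: place 56 kg, 0 kg left
truck 2: place 51 kg, 9 kg left
truck 3: place 43 kg, 30 kg left
truck 4: place 43 kg, 34 kg left
truck 5: place 41 kg, 38 kg left
truck 4: place 33 kg, 1 kg left
truck 3: place 27 kg, 3 kg left
truck 5: place 18 kg, 20 kg left
Final trucks: [144,56] [140,51] [127,43,27] [123,43,33] [121,41,18] [109] [105].

7 trucks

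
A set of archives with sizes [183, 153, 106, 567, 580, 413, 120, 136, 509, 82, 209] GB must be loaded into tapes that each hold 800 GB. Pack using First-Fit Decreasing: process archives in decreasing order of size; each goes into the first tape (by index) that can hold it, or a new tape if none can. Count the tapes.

4 tapes

Sorted descending: 580, 567, 509, 413, 209, 183, 153, 136, 120, 106, 82.
Put 580 GB in tape 1; 220 GB remain.
Put 567 GB in tape 2; 233 GB remain.
Put 509 GB in tape 3; 291 GB remain.
Put 413 GB in tape 4; 387 GB remain.
Put 209 GB in tape 1; 11 GB remain.
Put 183 GB in tape 2; 50 GB remain.
Put 153 GB in tape 3; 138 GB remain.
Put 136 GB in tape 3; 2 GB remain.
Put 120 GB in tape 4; 267 GB remain.
Put 106 GB in tape 4; 161 GB remain.
Put 82 GB in tape 4; 79 GB remain.
Final tapes: [580,209] [567,183] [509,153,136] [413,120,106,82].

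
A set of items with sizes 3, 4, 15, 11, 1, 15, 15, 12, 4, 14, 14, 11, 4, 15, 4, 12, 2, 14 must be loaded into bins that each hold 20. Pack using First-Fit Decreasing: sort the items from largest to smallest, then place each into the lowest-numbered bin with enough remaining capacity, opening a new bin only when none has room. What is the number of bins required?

Sorted descending: 15, 15, 15, 15, 14, 14, 14, 12, 12, 11, 11, 4, 4, 4, 4, 3, 2, 1.
Put 15 in bin 1; 5 remain.
Put 15 in bin 2; 5 remain.
Put 15 in bin 3; 5 remain.
Put 15 in bin 4; 5 remain.
Put 14 in bin 5; 6 remain.
Put 14 in bin 6; 6 remain.
Put 14 in bin 7; 6 remain.
Put 12 in bin 8; 8 remain.
Put 12 in bin 9; 8 remain.
Put 11 in bin 10; 9 remain.
Put 11 in bin 11; 9 remain.
Put 4 in bin 1; 1 remain.
Put 4 in bin 2; 1 remain.
Put 4 in bin 3; 1 remain.
Put 4 in bin 4; 1 remain.
Put 3 in bin 5; 3 remain.
Put 2 in bin 5; 1 remain.
Put 1 in bin 1; 0 remain.

11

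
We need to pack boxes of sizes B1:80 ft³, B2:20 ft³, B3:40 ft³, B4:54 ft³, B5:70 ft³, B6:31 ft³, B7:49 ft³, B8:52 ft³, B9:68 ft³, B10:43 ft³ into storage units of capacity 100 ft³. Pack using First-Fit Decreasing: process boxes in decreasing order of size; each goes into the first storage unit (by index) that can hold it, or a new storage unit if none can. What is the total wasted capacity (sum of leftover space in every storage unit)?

Sorted descending: 80, 70, 68, 54, 52, 49, 43, 40, 31, 20.
storage unit 1: place 80 ft³, 20 ft³ left
storage unit 2: place 70 ft³, 30 ft³ left
storage unit 3: place 68 ft³, 32 ft³ left
storage unit 4: place 54 ft³, 46 ft³ left
storage unit 5: place 52 ft³, 48 ft³ left
storage unit 6: place 49 ft³, 51 ft³ left
storage unit 4: place 43 ft³, 3 ft³ left
storage unit 5: place 40 ft³, 8 ft³ left
storage unit 3: place 31 ft³, 1 ft³ left
storage unit 1: place 20 ft³, 0 ft³ left
6 storage units × 100 ft³ = 600 ft³; used 507 ft³; unused 93 ft³.

93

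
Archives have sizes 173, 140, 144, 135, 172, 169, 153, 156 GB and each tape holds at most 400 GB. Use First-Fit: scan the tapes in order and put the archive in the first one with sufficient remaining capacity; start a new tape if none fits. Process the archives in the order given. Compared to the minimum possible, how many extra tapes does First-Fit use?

0

First-Fit: [173,140] [144,135] [172,169] [153,156] → 4 tapes.
Total size 1242 GB; any packing needs at least ⌈1242/400⌉ = 4 tapes.
So 4 is already optimal.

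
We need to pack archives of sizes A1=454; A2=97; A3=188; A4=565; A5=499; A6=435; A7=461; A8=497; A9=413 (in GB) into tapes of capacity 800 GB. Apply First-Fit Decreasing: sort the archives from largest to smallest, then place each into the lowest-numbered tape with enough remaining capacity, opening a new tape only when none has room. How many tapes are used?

7

Sorted descending: 565, 499, 497, 461, 454, 435, 413, 188, 97.
tape 1: place 565 GB, 235 GB left
tape 2: place 499 GB, 301 GB left
tape 3: place 497 GB, 303 GB left
tape 4: place 461 GB, 339 GB left
tape 5: place 454 GB, 346 GB left
tape 6: place 435 GB, 365 GB left
tape 7: place 413 GB, 387 GB left
tape 1: place 188 GB, 47 GB left
tape 2: place 97 GB, 204 GB left
Final tapes: [565,188] [499,97] [497] [461] [454] [435] [413].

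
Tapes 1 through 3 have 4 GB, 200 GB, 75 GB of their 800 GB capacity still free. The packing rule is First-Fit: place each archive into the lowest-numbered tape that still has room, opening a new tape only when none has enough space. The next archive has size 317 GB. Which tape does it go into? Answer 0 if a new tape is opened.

0

No tape has ≥ 317 GB free, so a new tape is opened.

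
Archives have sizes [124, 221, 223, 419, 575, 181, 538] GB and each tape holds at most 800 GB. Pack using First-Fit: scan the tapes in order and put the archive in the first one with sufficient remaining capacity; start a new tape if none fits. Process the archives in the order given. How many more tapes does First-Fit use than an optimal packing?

First-Fit: [124,221,223,181] [419] [575] [538] → 4 tapes.
Total size 2281 GB; any packing needs at least ⌈2281/800⌉ = 3 tapes.
An optimal packing achieves that bound: [575,223] [538,221] [419,181,124] → 3 tapes.
Excess: 4 − 3 = 1.

1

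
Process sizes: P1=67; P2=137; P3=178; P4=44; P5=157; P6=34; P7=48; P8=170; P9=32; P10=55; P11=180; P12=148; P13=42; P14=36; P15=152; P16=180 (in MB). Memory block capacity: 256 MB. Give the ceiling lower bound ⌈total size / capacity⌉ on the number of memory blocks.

Total size = 67 + 137 + 178 + 44 + 157 + 34 + 48 + 170 + 32 + 55 + 180 + 148 + 42 + 36 + 152 + 180 = 1660 MB.
⌈1660 / 256⌉ = 7.

7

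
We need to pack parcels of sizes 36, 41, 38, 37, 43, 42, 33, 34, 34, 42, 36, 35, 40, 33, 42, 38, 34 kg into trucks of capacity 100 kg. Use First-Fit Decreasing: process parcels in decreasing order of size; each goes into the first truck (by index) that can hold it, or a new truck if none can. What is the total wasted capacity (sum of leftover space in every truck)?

162

Sorted descending: 43, 42, 42, 42, 41, 40, 38, 38, 37, 36, 36, 35, 34, 34, 34, 33, 33.
43 kg → truck 1 (remaining 57 kg)
42 kg → truck 1 (remaining 15 kg)
42 kg → truck 2 (remaining 58 kg)
42 kg → truck 2 (remaining 16 kg)
41 kg → truck 3 (remaining 59 kg)
40 kg → truck 3 (remaining 19 kg)
38 kg → truck 4 (remaining 62 kg)
38 kg → truck 4 (remaining 24 kg)
37 kg → truck 5 (remaining 63 kg)
36 kg → truck 5 (remaining 27 kg)
36 kg → truck 6 (remaining 64 kg)
35 kg → truck 6 (remaining 29 kg)
34 kg → truck 7 (remaining 66 kg)
34 kg → truck 7 (remaining 32 kg)
34 kg → truck 8 (remaining 66 kg)
33 kg → truck 8 (remaining 33 kg)
33 kg → truck 8 (remaining 0 kg)
8 trucks × 100 kg = 800 kg; used 638 kg; unused 162 kg.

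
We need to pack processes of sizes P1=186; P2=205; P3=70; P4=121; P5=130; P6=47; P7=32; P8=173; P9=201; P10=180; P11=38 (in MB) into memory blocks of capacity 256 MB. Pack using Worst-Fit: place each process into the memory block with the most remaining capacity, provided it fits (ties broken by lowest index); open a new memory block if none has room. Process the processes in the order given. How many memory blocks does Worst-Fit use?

Put P1 (186 MB) in memory block 1; 70 MB remain.
Put P2 (205 MB) in memory block 2; 51 MB remain.
Put P3 (70 MB) in memory block 1; 0 MB remain.
Put P4 (121 MB) in memory block 3; 135 MB remain.
Put P5 (130 MB) in memory block 3; 5 MB remain.
Put P6 (47 MB) in memory block 2; 4 MB remain.
Put P7 (32 MB) in memory block 4; 224 MB remain.
Put P8 (173 MB) in memory block 4; 51 MB remain.
Put P9 (201 MB) in memory block 5; 55 MB remain.
Put P10 (180 MB) in memory block 6; 76 MB remain.
Put P11 (38 MB) in memory block 6; 38 MB remain.

6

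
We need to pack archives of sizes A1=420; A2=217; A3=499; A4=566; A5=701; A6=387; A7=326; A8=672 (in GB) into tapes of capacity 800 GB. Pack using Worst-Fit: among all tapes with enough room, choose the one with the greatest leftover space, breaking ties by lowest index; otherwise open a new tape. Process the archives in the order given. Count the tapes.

6

tape 1: place A1 (420 GB), 380 GB left
tape 1: place A2 (217 GB), 163 GB left
tape 2: place A3 (499 GB), 301 GB left
tape 3: place A4 (566 GB), 234 GB left
tape 4: place A5 (701 GB), 99 GB left
tape 5: place A6 (387 GB), 413 GB left
tape 5: place A7 (326 GB), 87 GB left
tape 6: place A8 (672 GB), 128 GB left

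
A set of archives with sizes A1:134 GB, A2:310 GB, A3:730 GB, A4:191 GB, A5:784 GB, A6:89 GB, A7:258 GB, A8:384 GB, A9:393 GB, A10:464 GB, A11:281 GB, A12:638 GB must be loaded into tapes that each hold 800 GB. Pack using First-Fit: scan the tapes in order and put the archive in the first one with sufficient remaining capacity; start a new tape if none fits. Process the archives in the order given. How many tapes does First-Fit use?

tape 1: place A1 (134 GB), 666 GB left
tape 1: place A2 (310 GB), 356 GB left
tape 2: place A3 (730 GB), 70 GB left
tape 1: place A4 (191 GB), 165 GB left
tape 3: place A5 (784 GB), 16 GB left
tape 1: place A6 (89 GB), 76 GB left
tape 4: place A7 (258 GB), 542 GB left
tape 4: place A8 (384 GB), 158 GB left
tape 5: place A9 (393 GB), 407 GB left
tape 6: place A10 (464 GB), 336 GB left
tape 5: place A11 (281 GB), 126 GB left
tape 7: place A12 (638 GB), 162 GB left

7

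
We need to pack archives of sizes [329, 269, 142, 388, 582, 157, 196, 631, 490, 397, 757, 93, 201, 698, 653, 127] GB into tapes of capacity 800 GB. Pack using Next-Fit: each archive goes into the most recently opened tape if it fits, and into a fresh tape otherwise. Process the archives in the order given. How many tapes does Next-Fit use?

329 GB → tape 1 (remaining 471 GB)
269 GB → tape 1 (remaining 202 GB)
142 GB → tape 1 (remaining 60 GB)
388 GB → tape 2 (remaining 412 GB)
582 GB → tape 3 (remaining 218 GB)
157 GB → tape 3 (remaining 61 GB)
196 GB → tape 4 (remaining 604 GB)
631 GB → tape 5 (remaining 169 GB)
490 GB → tape 6 (remaining 310 GB)
397 GB → tape 7 (remaining 403 GB)
757 GB → tape 8 (remaining 43 GB)
93 GB → tape 9 (remaining 707 GB)
201 GB → tape 9 (remaining 506 GB)
698 GB → tape 10 (remaining 102 GB)
653 GB → tape 11 (remaining 147 GB)
127 GB → tape 11 (remaining 20 GB)
Final tapes: [329,269,142] [388] [582,157] [196] [631] [490] [397] [757] [93,201] [698] [653,127].

11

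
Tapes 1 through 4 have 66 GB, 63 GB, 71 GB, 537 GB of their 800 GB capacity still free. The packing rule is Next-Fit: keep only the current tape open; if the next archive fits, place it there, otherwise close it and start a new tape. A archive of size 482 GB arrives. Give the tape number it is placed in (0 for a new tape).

4

Next-Fit only looks at tape 4, which has 537 GB free.
482 GB fits there.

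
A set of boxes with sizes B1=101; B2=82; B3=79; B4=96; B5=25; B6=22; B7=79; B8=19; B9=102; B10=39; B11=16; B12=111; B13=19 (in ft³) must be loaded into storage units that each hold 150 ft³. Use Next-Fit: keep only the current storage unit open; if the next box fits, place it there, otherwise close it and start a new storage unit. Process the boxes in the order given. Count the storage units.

storage unit 1: place B1 (101 ft³), 49 ft³ left
storage unit 2: place B2 (82 ft³), 68 ft³ left
storage unit 3: place B3 (79 ft³), 71 ft³ left
storage unit 4: place B4 (96 ft³), 54 ft³ left
storage unit 4: place B5 (25 ft³), 29 ft³ left
storage unit 4: place B6 (22 ft³), 7 ft³ left
storage unit 5: place B7 (79 ft³), 71 ft³ left
storage unit 5: place B8 (19 ft³), 52 ft³ left
storage unit 6: place B9 (102 ft³), 48 ft³ left
storage unit 6: place B10 (39 ft³), 9 ft³ left
storage unit 7: place B11 (16 ft³), 134 ft³ left
storage unit 7: place B12 (111 ft³), 23 ft³ left
storage unit 7: place B13 (19 ft³), 4 ft³ left

7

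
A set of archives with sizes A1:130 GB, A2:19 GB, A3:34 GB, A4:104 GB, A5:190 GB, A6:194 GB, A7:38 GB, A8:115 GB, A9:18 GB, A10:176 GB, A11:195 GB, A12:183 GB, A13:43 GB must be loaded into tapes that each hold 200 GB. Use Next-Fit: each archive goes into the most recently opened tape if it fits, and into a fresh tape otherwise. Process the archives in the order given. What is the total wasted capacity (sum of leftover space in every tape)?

A1 (130 GB) → tape 1 (remaining 70 GB)
A2 (19 GB) → tape 1 (remaining 51 GB)
A3 (34 GB) → tape 1 (remaining 17 GB)
A4 (104 GB) → tape 2 (remaining 96 GB)
A5 (190 GB) → tape 3 (remaining 10 GB)
A6 (194 GB) → tape 4 (remaining 6 GB)
A7 (38 GB) → tape 5 (remaining 162 GB)
A8 (115 GB) → tape 5 (remaining 47 GB)
A9 (18 GB) → tape 5 (remaining 29 GB)
A10 (176 GB) → tape 6 (remaining 24 GB)
A11 (195 GB) → tape 7 (remaining 5 GB)
A12 (183 GB) → tape 8 (remaining 17 GB)
A13 (43 GB) → tape 9 (remaining 157 GB)
9 tapes × 200 GB = 1800 GB; used 1439 GB; unused 361 GB.

361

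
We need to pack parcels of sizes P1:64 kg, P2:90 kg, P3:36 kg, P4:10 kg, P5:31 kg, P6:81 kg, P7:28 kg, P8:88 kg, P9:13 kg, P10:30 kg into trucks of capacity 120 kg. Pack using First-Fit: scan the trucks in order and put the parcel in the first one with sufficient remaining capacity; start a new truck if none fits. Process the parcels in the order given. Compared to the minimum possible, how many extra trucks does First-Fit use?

1

First-Fit: [64,36,10] [90,28] [31,81] [88,13] [30] → 5 trucks.
Total size 471 kg; any packing needs at least ⌈471/120⌉ = 4 trucks.
An optimal packing achieves that bound: [90,30] [88,31] [81,36] [64,28,13,10] → 4 trucks.
Excess: 5 − 4 = 1.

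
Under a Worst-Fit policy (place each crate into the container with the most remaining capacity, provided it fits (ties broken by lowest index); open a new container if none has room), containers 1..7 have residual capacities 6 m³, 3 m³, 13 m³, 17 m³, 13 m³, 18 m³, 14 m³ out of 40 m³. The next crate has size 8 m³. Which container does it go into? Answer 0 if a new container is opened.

6

Containers with room: container 3 (13 m³), container 4 (17 m³), container 5 (13 m³), container 6 (18 m³), container 7 (14 m³).
Most room is container 6 with 18 m³ free.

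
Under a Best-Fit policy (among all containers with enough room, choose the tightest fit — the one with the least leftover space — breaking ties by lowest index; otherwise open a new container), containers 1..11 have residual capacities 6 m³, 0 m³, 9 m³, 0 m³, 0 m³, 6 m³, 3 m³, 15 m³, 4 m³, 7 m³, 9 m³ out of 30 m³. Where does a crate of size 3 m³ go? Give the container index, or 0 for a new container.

7

Containers with room: container 1 (6 m³), container 3 (9 m³), container 6 (6 m³), container 7 (3 m³), container 8 (15 m³), container 9 (4 m³), container 10 (7 m³), container 11 (9 m³).
Tightest fit is container 7 with 3 m³ free.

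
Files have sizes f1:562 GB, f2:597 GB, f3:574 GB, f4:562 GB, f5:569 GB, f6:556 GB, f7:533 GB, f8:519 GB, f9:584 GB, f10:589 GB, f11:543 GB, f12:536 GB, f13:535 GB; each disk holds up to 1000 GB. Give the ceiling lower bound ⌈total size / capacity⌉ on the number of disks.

8 disks

Total size = 562 + 597 + 574 + 562 + 569 + 556 + 533 + 519 + 584 + 589 + 543 + 536 + 535 = 7259 GB.
⌈7259 / 1000⌉ = 8.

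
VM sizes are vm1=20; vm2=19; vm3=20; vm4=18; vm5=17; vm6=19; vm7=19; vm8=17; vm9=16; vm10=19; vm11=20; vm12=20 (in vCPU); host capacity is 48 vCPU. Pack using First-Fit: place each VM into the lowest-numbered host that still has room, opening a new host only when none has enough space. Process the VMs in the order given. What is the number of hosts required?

host 1: place vm1 (20 vCPU), 28 vCPU left
host 1: place vm2 (19 vCPU), 9 vCPU left
host 2: place vm3 (20 vCPU), 28 vCPU left
host 2: place vm4 (18 vCPU), 10 vCPU left
host 3: place vm5 (17 vCPU), 31 vCPU left
host 3: place vm6 (19 vCPU), 12 vCPU left
host 4: place vm7 (19 vCPU), 29 vCPU left
host 4: place vm8 (17 vCPU), 12 vCPU left
host 5: place vm9 (16 vCPU), 32 vCPU left
host 5: place vm10 (19 vCPU), 13 vCPU left
host 6: place vm11 (20 vCPU), 28 vCPU left
host 6: place vm12 (20 vCPU), 8 vCPU left
Final hosts: [20,19] [20,18] [17,19] [19,17] [16,19] [20,20].

6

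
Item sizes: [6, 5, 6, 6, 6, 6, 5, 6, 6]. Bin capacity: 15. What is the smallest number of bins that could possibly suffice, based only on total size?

Total size = 6 + 5 + 6 + 6 + 6 + 6 + 5 + 6 + 6 = 52.
⌈52 / 15⌉ = 4.

4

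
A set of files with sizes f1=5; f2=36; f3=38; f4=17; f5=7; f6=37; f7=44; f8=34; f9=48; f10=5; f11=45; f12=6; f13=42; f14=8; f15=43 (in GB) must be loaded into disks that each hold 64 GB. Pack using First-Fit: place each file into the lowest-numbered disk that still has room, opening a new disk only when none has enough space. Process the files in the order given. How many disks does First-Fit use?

9

disk 1: place f1 (5 GB), 59 GB left
disk 1: place f2 (36 GB), 23 GB left
disk 2: place f3 (38 GB), 26 GB left
disk 1: place f4 (17 GB), 6 GB left
disk 2: place f5 (7 GB), 19 GB left
disk 3: place f6 (37 GB), 27 GB left
disk 4: place f7 (44 GB), 20 GB left
disk 5: place f8 (34 GB), 30 GB left
disk 6: place f9 (48 GB), 16 GB left
disk 1: place f10 (5 GB), 1 GB left
disk 7: place f11 (45 GB), 19 GB left
disk 2: place f12 (6 GB), 13 GB left
disk 8: place f13 (42 GB), 22 GB left
disk 2: place f14 (8 GB), 5 GB left
disk 9: place f15 (43 GB), 21 GB left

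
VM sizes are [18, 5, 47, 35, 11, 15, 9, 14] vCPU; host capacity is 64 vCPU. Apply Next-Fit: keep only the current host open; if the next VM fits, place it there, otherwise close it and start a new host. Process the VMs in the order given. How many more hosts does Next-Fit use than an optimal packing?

Next-Fit: [18,5] [47] [35,11,15] [9,14] → 4 hosts.
Total size 154 vCPU; any packing needs at least ⌈154/64⌉ = 3 hosts.
An optimal packing achieves that bound: [47,15] [35,18,11] [14,9,5] → 3 hosts.
Excess: 4 − 3 = 1.

1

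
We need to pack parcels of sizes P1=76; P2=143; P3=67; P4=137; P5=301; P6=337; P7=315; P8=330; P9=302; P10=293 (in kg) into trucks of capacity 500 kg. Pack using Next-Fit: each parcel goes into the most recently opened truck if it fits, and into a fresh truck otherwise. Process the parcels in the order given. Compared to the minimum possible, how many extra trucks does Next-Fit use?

1

Next-Fit: [76,143,67,137] [301] [337] [315] [330] [302] [293] → 7 trucks.
6 parcels exceed 250 kg (half the capacity), and no two of those can share a truck, so at least 6 trucks are needed.
An optimal packing achieves that bound: [337,143] [330,137] [315,76,67] [302] [301] [293] → 6 trucks.
Excess: 7 − 6 = 1.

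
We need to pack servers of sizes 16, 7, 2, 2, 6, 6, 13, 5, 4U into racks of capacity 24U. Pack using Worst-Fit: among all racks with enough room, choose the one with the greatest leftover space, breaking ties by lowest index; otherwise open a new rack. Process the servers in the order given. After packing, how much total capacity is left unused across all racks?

Put 16U in rack 1; 8U remain.
Put 7U in rack 1; 1U remain.
Put 2U in rack 2; 22U remain.
Put 2U in rack 2; 20U remain.
Put 6U in rack 2; 14U remain.
Put 6U in rack 2; 8U remain.
Put 13U in rack 3; 11U remain.
Put 5U in rack 3; 6U remain.
Put 4U in rack 2; 4U remain.
3 racks × 24U = 72U; used 61U; unused 11U.

11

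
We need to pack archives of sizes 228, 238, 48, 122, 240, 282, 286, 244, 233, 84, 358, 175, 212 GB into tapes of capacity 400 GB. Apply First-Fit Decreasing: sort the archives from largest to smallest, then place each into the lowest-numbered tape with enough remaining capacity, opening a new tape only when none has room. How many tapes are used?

9 tapes

Sorted descending: 358, 286, 282, 244, 240, 238, 233, 228, 212, 175, 122, 84, 48.
358 GB → tape 1 (remaining 42 GB)
286 GB → tape 2 (remaining 114 GB)
282 GB → tape 3 (remaining 118 GB)
244 GB → tape 4 (remaining 156 GB)
240 GB → tape 5 (remaining 160 GB)
238 GB → tape 6 (remaining 162 GB)
233 GB → tape 7 (remaining 167 GB)
228 GB → tape 8 (remaining 172 GB)
212 GB → tape 9 (remaining 188 GB)
175 GB → tape 9 (remaining 13 GB)
122 GB → tape 4 (remaining 34 GB)
84 GB → tape 2 (remaining 30 GB)
48 GB → tape 3 (remaining 70 GB)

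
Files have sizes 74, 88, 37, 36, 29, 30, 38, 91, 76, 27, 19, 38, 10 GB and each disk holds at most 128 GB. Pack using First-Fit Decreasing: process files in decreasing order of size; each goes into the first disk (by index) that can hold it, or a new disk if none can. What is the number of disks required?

Sorted descending: 91, 88, 76, 74, 38, 38, 37, 36, 30, 29, 27, 19, 10.
91 GB → disk 1 (remaining 37 GB)
88 GB → disk 2 (remaining 40 GB)
76 GB → disk 3 (remaining 52 GB)
74 GB → disk 4 (remaining 54 GB)
38 GB → disk 2 (remaining 2 GB)
38 GB → disk 3 (remaining 14 GB)
37 GB → disk 1 (remaining 0 GB)
36 GB → disk 4 (remaining 18 GB)
30 GB → disk 5 (remaining 98 GB)
29 GB → disk 5 (remaining 69 GB)
27 GB → disk 5 (remaining 42 GB)
19 GB → disk 5 (remaining 23 GB)
10 GB → disk 3 (remaining 4 GB)
Final disks: [91,37] [88,38] [76,38,10] [74,36] [30,29,27,19].

5 disks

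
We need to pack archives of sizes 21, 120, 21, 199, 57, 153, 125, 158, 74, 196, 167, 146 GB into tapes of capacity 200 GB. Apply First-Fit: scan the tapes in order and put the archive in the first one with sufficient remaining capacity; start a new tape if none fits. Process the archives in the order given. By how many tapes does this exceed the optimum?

First-Fit: [21,120,21] [199] [57,125] [153] [158] [74] [196] [167] [146] → 9 tapes.
Total size 1437 GB; any packing needs at least ⌈1437/200⌉ = 8 tapes.
An optimal packing achieves that bound: [199] [196] [167,21] [158,21] [153] [146] [125,74] [120,57] → 8 tapes.
Excess: 9 − 8 = 1.

1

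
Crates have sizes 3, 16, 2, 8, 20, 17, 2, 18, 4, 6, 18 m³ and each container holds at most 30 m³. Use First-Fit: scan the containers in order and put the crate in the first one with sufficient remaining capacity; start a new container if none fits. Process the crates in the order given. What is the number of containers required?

5

Put 3 m³ in container 1; 27 m³ remain.
Put 16 m³ in container 1; 11 m³ remain.
Put 2 m³ in container 1; 9 m³ remain.
Put 8 m³ in container 1; 1 m³ remain.
Put 20 m³ in container 2; 10 m³ remain.
Put 17 m³ in container 3; 13 m³ remain.
Put 2 m³ in container 2; 8 m³ remain.
Put 18 m³ in container 4; 12 m³ remain.
Put 4 m³ in container 2; 4 m³ remain.
Put 6 m³ in container 3; 7 m³ remain.
Put 18 m³ in container 5; 12 m³ remain.
Final containers: [3,16,2,8] [20,2,4] [17,6] [18] [18].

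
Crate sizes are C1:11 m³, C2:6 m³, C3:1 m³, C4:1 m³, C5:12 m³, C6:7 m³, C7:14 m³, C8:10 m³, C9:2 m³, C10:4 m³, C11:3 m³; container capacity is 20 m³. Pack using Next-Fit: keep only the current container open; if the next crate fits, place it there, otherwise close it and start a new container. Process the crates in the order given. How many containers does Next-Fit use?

Put C1 (11 m³) in container 1; 9 m³ remain.
Put C2 (6 m³) in container 1; 3 m³ remain.
Put C3 (1 m³) in container 1; 2 m³ remain.
Put C4 (1 m³) in container 1; 1 m³ remain.
Put C5 (12 m³) in container 2; 8 m³ remain.
Put C6 (7 m³) in container 2; 1 m³ remain.
Put C7 (14 m³) in container 3; 6 m³ remain.
Put C8 (10 m³) in container 4; 10 m³ remain.
Put C9 (2 m³) in container 4; 8 m³ remain.
Put C10 (4 m³) in container 4; 4 m³ remain.
Put C11 (3 m³) in container 4; 1 m³ remain.
Final containers: [11,6,1,1] [12,7] [14] [10,2,4,3].

4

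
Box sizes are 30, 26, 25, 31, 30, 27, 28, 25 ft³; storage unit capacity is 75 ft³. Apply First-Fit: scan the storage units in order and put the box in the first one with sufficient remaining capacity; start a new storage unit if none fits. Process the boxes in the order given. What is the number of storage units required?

Put 30 ft³ in storage unit 1; 45 ft³ remain.
Put 26 ft³ in storage unit 1; 19 ft³ remain.
Put 25 ft³ in storage unit 2; 50 ft³ remain.
Put 31 ft³ in storage unit 2; 19 ft³ remain.
Put 30 ft³ in storage unit 3; 45 ft³ remain.
Put 27 ft³ in storage unit 3; 18 ft³ remain.
Put 28 ft³ in storage unit 4; 47 ft³ remain.
Put 25 ft³ in storage unit 4; 22 ft³ remain.

4 storage units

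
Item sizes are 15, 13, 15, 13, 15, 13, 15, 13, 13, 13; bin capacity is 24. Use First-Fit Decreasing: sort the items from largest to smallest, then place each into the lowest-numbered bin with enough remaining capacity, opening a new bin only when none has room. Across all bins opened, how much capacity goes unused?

Sorted descending: 15, 15, 15, 15, 13, 13, 13, 13, 13, 13.
bin 1: place 15, 9 left
bin 2: place 15, 9 left
bin 3: place 15, 9 left
bin 4: place 15, 9 left
bin 5: place 13, 11 left
bin 6: place 13, 11 left
bin 7: place 13, 11 left
bin 8: place 13, 11 left
bin 9: place 13, 11 left
bin 10: place 13, 11 left
10 bins × 24 = 240; used 138; unused 102.

102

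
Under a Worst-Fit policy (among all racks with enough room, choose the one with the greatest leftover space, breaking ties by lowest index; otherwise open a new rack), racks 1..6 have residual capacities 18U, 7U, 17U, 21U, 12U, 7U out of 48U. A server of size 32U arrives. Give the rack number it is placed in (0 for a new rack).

No rack has ≥ 32U free, so a new rack is opened.

0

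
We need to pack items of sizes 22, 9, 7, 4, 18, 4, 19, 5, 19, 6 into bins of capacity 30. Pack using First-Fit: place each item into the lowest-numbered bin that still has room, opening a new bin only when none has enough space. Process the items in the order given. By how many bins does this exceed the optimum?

1

First-Fit: [22,7] [9,4,4,5,6] [18] [19] [19] → 5 bins.
Total size 113; any packing needs at least ⌈113/30⌉ = 4 bins.
An optimal packing achieves that bound: [22,7] [19,9] [19,6,5] [18,4,4] → 4 bins.
Excess: 5 − 4 = 1.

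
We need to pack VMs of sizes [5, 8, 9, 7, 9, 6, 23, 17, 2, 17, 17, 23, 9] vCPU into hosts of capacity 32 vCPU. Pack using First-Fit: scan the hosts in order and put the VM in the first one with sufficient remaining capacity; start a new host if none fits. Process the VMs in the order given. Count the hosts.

6 hosts

Put 5 vCPU in host 1; 27 vCPU remain.
Put 8 vCPU in host 1; 19 vCPU remain.
Put 9 vCPU in host 1; 10 vCPU remain.
Put 7 vCPU in host 1; 3 vCPU remain.
Put 9 vCPU in host 2; 23 vCPU remain.
Put 6 vCPU in host 2; 17 vCPU remain.
Put 23 vCPU in host 3; 9 vCPU remain.
Put 17 vCPU in host 2; 0 vCPU remain.
Put 2 vCPU in host 1; 1 vCPU remain.
Put 17 vCPU in host 4; 15 vCPU remain.
Put 17 vCPU in host 5; 15 vCPU remain.
Put 23 vCPU in host 6; 9 vCPU remain.
Put 9 vCPU in host 3; 0 vCPU remain.
Final hosts: [5,8,9,7,2] [9,6,17] [23,9] [17] [17] [23].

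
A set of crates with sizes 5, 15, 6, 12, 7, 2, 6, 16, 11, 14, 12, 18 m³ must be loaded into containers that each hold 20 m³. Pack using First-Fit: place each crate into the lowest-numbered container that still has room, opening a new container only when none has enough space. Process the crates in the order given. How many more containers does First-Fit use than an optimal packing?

1

First-Fit: [5,15] [6,12,2] [7,6] [16] [11] [14] [12] [18] → 8 containers.
Total size 124 m³; any packing needs at least ⌈124/20⌉ = 7 containers.
An optimal packing achieves that bound: [18,2] [16] [15,5] [14,6] [12,7] [12,6] [11] → 7 containers.
Excess: 8 − 7 = 1.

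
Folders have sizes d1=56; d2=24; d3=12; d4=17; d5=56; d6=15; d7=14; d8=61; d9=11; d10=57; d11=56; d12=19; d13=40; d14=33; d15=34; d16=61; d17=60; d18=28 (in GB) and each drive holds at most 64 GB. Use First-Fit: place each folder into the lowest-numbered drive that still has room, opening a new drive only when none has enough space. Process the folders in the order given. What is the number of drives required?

12 drives

Put d1 (56 GB) in drive 1; 8 GB remain.
Put d2 (24 GB) in drive 2; 40 GB remain.
Put d3 (12 GB) in drive 2; 28 GB remain.
Put d4 (17 GB) in drive 2; 11 GB remain.
Put d5 (56 GB) in drive 3; 8 GB remain.
Put d6 (15 GB) in drive 4; 49 GB remain.
Put d7 (14 GB) in drive 4; 35 GB remain.
Put d8 (61 GB) in drive 5; 3 GB remain.
Put d9 (11 GB) in drive 2; 0 GB remain.
Put d10 (57 GB) in drive 6; 7 GB remain.
Put d11 (56 GB) in drive 7; 8 GB remain.
Put d12 (19 GB) in drive 4; 16 GB remain.
Put d13 (40 GB) in drive 8; 24 GB remain.
Put d14 (33 GB) in drive 9; 31 GB remain.
Put d15 (34 GB) in drive 10; 30 GB remain.
Put d16 (61 GB) in drive 11; 3 GB remain.
Put d17 (60 GB) in drive 12; 4 GB remain.
Put d18 (28 GB) in drive 9; 3 GB remain.
Final drives: [56] [24,12,17,11] [56] [15,14,19] [61] [57] [56] [40] [33,28] [34] [61] [60].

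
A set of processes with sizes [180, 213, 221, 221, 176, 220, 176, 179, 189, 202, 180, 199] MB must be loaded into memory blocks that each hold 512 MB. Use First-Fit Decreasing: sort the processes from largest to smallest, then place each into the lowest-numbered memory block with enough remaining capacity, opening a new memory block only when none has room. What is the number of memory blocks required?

Sorted descending: 221, 221, 220, 213, 202, 199, 189, 180, 180, 179, 176, 176.
memory block 1: place 221 MB, 291 MB left
memory block 1: place 221 MB, 70 MB left
memory block 2: place 220 MB, 292 MB left
memory block 2: place 213 MB, 79 MB left
memory block 3: place 202 MB, 310 MB left
memory block 3: place 199 MB, 111 MB left
memory block 4: place 189 MB, 323 MB left
memory block 4: place 180 MB, 143 MB left
memory block 5: place 180 MB, 332 MB left
memory block 5: place 179 MB, 153 MB left
memory block 6: place 176 MB, 336 MB left
memory block 6: place 176 MB, 160 MB left

6 memory blocks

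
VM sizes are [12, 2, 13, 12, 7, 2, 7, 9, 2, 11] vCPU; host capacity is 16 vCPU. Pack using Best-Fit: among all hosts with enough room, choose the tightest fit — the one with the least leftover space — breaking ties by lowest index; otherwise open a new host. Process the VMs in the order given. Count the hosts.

6

12 vCPU → host 1 (remaining 4 vCPU)
2 vCPU → host 1 (remaining 2 vCPU)
13 vCPU → host 2 (remaining 3 vCPU)
12 vCPU → host 3 (remaining 4 vCPU)
7 vCPU → host 4 (remaining 9 vCPU)
2 vCPU → host 1 (remaining 0 vCPU)
7 vCPU → host 4 (remaining 2 vCPU)
9 vCPU → host 5 (remaining 7 vCPU)
2 vCPU → host 4 (remaining 0 vCPU)
11 vCPU → host 6 (remaining 5 vCPU)
Final hosts: [12,2,2] [13] [12] [7,7,2] [9] [11].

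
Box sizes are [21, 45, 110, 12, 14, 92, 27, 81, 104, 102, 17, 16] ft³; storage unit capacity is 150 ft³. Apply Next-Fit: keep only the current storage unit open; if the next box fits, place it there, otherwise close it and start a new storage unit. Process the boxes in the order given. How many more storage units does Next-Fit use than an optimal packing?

1

Next-Fit: [21,45] [110,12,14] [92,27] [81] [104] [102,17,16] → 6 storage units.
Total size 641 ft³; any packing needs at least ⌈641/150⌉ = 5 storage units.
An optimal packing achieves that bound: [110,27,12] [104,45] [102,21,17] [92,16,14] [81] → 5 storage units.
Excess: 6 − 5 = 1.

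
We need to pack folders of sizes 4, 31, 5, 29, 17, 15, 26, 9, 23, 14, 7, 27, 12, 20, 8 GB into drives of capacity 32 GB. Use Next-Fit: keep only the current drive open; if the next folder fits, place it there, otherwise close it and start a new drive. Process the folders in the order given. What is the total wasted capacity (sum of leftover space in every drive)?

4 GB → drive 1 (remaining 28 GB)
31 GB → drive 2 (remaining 1 GB)
5 GB → drive 3 (remaining 27 GB)
29 GB → drive 4 (remaining 3 GB)
17 GB → drive 5 (remaining 15 GB)
15 GB → drive 5 (remaining 0 GB)
26 GB → drive 6 (remaining 6 GB)
9 GB → drive 7 (remaining 23 GB)
23 GB → drive 7 (remaining 0 GB)
14 GB → drive 8 (remaining 18 GB)
7 GB → drive 8 (remaining 11 GB)
27 GB → drive 9 (remaining 5 GB)
12 GB → drive 10 (remaining 20 GB)
20 GB → drive 10 (remaining 0 GB)
8 GB → drive 11 (remaining 24 GB)
11 drives × 32 GB = 352 GB; used 247 GB; unused 105 GB.

105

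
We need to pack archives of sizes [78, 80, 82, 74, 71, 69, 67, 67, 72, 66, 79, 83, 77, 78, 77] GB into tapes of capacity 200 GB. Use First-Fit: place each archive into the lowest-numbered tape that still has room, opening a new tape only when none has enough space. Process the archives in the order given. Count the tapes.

7

78 GB → tape 1 (remaining 122 GB)
80 GB → tape 1 (remaining 42 GB)
82 GB → tape 2 (remaining 118 GB)
74 GB → tape 2 (remaining 44 GB)
71 GB → tape 3 (remaining 129 GB)
69 GB → tape 3 (remaining 60 GB)
67 GB → tape 4 (remaining 133 GB)
67 GB → tape 4 (remaining 66 GB)
72 GB → tape 5 (remaining 128 GB)
66 GB → tape 4 (remaining 0 GB)
79 GB → tape 5 (remaining 49 GB)
83 GB → tape 6 (remaining 117 GB)
77 GB → tape 6 (remaining 40 GB)
78 GB → tape 7 (remaining 122 GB)
77 GB → tape 7 (remaining 45 GB)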